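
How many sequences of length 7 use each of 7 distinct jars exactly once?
7! = 5040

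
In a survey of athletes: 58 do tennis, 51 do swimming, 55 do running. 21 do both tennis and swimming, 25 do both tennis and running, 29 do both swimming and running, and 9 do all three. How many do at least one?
|A∪B∪C| = 58+51+55-21-25-29+9 = 98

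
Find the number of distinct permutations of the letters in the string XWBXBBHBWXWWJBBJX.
17! / (4! × 4! × 2! × 6! × 1!) = 428828400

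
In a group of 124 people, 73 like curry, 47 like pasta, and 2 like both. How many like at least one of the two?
|A∪B| = |A| + |B| - |A∩B| = 73 + 47 - 2 = 118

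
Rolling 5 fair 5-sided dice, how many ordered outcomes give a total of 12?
Coefficient of x^12 in (x + x² + ... + x^5)^5. By inclusion-exclusion on dice exceeding 5: Σ_j (-1)^j C(5,j)·C(12-1-5j, 4) = C(5,0)·C(11,4) - C(5,1)·C(6,4) = 1·330 - 5·15 = 255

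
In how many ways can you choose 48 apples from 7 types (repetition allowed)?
C(48+7-1, 7-1) = C(54, 6) = 25827165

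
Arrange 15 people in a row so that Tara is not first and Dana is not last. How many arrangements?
By inclusion-exclusion: 15! - 2×(15-1)! + (15-2)! = 1307674368000 - 174356582400 + 6227020800 = 1139544806400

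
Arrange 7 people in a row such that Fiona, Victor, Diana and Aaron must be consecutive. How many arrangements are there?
Treat the 4 as one block: (7-4+1)! × 4! = 24 × 24 = 576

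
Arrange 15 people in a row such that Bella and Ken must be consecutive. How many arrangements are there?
Treat the 2 as one block: (15-2+1)! × 2! = 87178291200 × 2 = 174356582400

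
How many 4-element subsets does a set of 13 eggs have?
C(13,4) = 13!/(4!×9!) = 715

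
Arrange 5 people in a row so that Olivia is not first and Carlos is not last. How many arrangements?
By inclusion-exclusion: 5! - 2×(5-1)! + (5-2)! = 120 - 48 + 6 = 78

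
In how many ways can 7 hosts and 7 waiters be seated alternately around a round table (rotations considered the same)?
Fix one of the hosts: (7-1)! ways for the remaining hosts, × 7! ways for the waiters = 720 × 5040 = 3628800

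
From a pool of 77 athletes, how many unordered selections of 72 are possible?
C(77,72) = 77!/(72!×5!) = 19757815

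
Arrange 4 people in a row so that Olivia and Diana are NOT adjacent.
Total - adjacent = 4! - (4-1)!×2 = 24 - 12 = 12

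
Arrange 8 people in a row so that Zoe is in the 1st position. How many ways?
Fix one position: (8-1)! = 5040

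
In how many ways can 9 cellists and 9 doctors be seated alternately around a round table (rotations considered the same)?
Fix one of the cellists: (9-1)! ways for the remaining cellists, × 9! ways for the doctors = 40320 × 362880 = 14631321600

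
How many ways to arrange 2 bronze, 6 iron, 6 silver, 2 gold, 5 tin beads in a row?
21! / (2! × 6! × 6! × 2! × 5!) = 205323037920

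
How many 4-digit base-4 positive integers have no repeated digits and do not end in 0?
Last digit: 3 nonzero choices. First digit: 2 (nonzero, ≠last). Middle 2: P(2,2) = 2. Total = 12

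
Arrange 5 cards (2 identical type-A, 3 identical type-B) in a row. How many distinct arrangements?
5! / (2! × 3!) = 10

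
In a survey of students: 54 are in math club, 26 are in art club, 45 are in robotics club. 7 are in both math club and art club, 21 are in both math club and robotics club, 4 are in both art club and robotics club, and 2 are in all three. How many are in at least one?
|A∪B∪C| = 54+26+45-7-21-4+2 = 95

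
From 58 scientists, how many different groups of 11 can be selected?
C(58,11) = 58!/(11!×47!) = 227692286640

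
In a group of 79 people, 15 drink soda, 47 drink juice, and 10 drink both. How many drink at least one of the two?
|A∪B| = |A| + |B| - |A∩B| = 15 + 47 - 10 = 52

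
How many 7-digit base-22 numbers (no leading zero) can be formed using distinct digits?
First digit: 21 choices (nonzero). Then descending: 21 × 21 × 20 × 19 × 18 × 17 × 16 = 820471680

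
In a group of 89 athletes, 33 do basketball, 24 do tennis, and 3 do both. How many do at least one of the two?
|A∪B| = |A| + |B| - |A∩B| = 33 + 24 - 3 = 54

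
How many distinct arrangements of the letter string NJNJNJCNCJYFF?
13! / (2! × 1! × 4! × 2! × 4!) = 2702700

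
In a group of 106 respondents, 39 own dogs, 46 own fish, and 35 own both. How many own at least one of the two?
|A∪B| = |A| + |B| - |A∩B| = 39 + 46 - 35 = 50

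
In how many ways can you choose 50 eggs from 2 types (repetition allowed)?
C(50+2-1, 2-1) = C(51, 1) = 51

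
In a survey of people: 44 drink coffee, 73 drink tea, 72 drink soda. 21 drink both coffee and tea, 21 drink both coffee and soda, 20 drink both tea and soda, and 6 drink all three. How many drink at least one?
|A∪B∪C| = 44+73+72-21-21-20+6 = 133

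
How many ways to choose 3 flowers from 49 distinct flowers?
C(49,3) = 49!/(3!×46!) = 18424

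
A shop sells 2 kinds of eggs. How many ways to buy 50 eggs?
C(50+2-1, 2-1) = C(51, 1) = 51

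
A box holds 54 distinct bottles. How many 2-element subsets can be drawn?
C(54,2) = 54!/(2!×52!) = 1431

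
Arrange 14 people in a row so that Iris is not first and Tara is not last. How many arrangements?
By inclusion-exclusion: 14! - 2×(14-1)! + (14-2)! = 87178291200 - 12454041600 + 479001600 = 75203251200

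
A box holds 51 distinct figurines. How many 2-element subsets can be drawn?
C(51,2) = 51!/(2!×49!) = 1275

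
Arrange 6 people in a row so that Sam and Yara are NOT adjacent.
Total - adjacent = 6! - (6-1)!×2 = 720 - 240 = 480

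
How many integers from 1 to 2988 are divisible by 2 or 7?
⌊2988/2⌋ + ⌊2988/7⌋ - ⌊2988/14⌋ = 1494 + 426 - 213 = 1707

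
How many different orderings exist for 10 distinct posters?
10! = 3628800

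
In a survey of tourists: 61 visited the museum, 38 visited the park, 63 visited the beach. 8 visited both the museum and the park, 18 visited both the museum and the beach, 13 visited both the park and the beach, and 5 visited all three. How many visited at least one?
|A∪B∪C| = 61+38+63-8-18-13+5 = 128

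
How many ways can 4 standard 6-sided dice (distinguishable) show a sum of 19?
Coefficient of x^19 in (x + x² + ... + x^6)^4. By inclusion-exclusion on dice exceeding 6: Σ_j (-1)^j C(4,j)·C(19-1-6j, 3) = C(4,0)·C(18,3) - C(4,1)·C(12,3) + C(4,2)·C(6,3) = 1·816 - 4·220 + 6·20 = 56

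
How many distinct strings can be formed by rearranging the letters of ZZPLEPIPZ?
9! / (3! × 1! × 1! × 3! × 1!) = 10080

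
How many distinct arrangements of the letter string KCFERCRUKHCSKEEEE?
17! / (3! × 3! × 5! × 1! × 1! × 1! × 1! × 2!) = 41167526400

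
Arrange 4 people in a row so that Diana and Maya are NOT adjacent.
Total - adjacent = 4! - (4-1)!×2 = 24 - 12 = 12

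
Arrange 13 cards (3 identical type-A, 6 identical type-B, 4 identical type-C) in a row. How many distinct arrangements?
13! / (3! × 6! × 4!) = 60060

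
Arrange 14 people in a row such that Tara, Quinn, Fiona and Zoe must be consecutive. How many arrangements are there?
Treat the 4 as one block: (14-4+1)! × 4! = 39916800 × 24 = 958003200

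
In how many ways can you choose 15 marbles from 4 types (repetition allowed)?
C(15+4-1, 4-1) = C(18, 3) = 816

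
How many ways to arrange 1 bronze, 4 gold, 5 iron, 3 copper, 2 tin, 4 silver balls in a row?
19! / (1! × 4! × 5! × 3! × 2! × 4!) = 146659312800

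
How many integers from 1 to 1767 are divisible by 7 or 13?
⌊1767/7⌋ + ⌊1767/13⌋ - ⌊1767/91⌋ = 252 + 135 - 19 = 368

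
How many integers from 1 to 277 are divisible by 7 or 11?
⌊277/7⌋ + ⌊277/11⌋ - ⌊277/77⌋ = 39 + 25 - 3 = 61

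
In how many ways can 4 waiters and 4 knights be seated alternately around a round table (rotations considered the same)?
Fix one of the waiters: (4-1)! ways for the remaining waiters, × 4! ways for the knights = 6 × 24 = 144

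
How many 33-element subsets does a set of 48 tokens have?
C(48,33) = 48!/(33!×15!) = 1093260079344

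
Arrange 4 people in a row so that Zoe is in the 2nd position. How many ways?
Fix one position: (4-1)! = 6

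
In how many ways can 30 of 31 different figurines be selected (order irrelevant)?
C(31,30) = 31!/(30!×1!) = 31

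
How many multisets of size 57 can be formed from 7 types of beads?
C(57+7-1, 7-1) = C(63, 6) = 67945521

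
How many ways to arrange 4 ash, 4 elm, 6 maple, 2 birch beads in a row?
16! / (4! × 4! × 6! × 2!) = 25225200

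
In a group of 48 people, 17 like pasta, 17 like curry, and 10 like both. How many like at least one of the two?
|A∪B| = |A| + |B| - |A∩B| = 17 + 17 - 10 = 24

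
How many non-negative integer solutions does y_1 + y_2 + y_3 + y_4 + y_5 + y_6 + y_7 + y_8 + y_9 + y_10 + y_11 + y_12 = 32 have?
C(32+12-1, 12-1) = C(43, 11) = 5752004349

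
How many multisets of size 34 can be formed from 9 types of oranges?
C(34+9-1, 9-1) = C(42, 8) = 118030185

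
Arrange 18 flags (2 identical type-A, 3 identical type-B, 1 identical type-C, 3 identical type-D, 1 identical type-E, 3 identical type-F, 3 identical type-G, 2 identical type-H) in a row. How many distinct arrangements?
18! / (2! × 3! × 1! × 3! × 1! × 3! × 3! × 2!) = 1235025792000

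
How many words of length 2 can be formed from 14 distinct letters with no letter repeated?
P(14,2) = 14!/(14-2)! = 182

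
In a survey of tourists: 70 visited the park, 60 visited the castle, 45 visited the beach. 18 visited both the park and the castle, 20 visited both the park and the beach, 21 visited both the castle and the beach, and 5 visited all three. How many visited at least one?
|A∪B∪C| = 70+60+45-18-20-21+5 = 121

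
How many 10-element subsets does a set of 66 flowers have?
C(66,10) = 66!/(10!×56!) = 210980549208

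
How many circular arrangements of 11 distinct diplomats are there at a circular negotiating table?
Circular: fix one position, arrange the rest. (11-1)! = 3628800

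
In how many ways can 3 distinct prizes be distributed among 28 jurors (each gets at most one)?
P(28,3) = 28!/(28-3)! = 19656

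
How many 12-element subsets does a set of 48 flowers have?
C(48,12) = 48!/(12!×36!) = 69668534468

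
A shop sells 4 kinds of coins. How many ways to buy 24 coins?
C(24+4-1, 4-1) = C(27, 3) = 2925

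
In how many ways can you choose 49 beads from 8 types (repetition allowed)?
C(49+8-1, 8-1) = C(56, 7) = 231917400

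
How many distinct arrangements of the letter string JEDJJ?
5! / (1! × 3! × 1!) = 20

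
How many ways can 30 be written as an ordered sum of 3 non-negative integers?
C(30+3-1, 3-1) = C(32, 2) = 496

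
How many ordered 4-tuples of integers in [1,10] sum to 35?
Coefficient of x^35 in (x + x² + ... + x^10)^4. By inclusion-exclusion on dice exceeding 10: Σ_j (-1)^j C(4,j)·C(35-1-10j, 3) = C(4,0)·C(34,3) - C(4,1)·C(24,3) + C(4,2)·C(14,3) - C(4,3)·C(4,3) = 1·5984 - 4·2024 + 6·364 - 4·4 = 56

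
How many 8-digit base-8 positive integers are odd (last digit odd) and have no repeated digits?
Last∈{1,3,5,7}. Last=0: 0. Last nonzero: 4×6×P(6,6) = 17280. Total = 17280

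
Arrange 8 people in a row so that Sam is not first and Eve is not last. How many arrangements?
By inclusion-exclusion: 8! - 2×(8-1)! + (8-2)! = 40320 - 10080 + 720 = 30960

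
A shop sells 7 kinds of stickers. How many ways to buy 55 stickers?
C(55+7-1, 7-1) = C(61, 6) = 55525372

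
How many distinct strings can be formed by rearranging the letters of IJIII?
5! / (4! × 1!) = 5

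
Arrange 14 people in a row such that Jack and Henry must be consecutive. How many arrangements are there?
Treat the 2 as one block: (14-2+1)! × 2! = 6227020800 × 2 = 12454041600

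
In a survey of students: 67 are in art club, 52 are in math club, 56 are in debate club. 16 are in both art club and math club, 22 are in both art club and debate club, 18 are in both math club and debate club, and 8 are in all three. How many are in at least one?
|A∪B∪C| = 67+52+56-16-22-18+8 = 127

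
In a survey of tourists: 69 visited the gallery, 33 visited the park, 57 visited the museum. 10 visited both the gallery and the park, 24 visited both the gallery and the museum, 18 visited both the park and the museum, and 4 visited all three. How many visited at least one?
|A∪B∪C| = 69+33+57-10-24-18+4 = 111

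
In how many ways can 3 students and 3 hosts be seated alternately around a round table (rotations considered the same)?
Fix one of the students: (3-1)! ways for the remaining students, × 3! ways for the hosts = 2 × 6 = 12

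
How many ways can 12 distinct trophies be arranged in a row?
12! = 479001600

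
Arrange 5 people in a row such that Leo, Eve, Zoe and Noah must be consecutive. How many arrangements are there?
Treat the 4 as one block: (5-4+1)! × 4! = 2 × 24 = 48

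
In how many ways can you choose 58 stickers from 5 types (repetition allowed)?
C(58+5-1, 5-1) = C(62, 4) = 557845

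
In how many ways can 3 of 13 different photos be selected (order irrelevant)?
C(13,3) = 13!/(3!×10!) = 286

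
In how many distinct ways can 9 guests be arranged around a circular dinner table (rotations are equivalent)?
Circular: fix one position, arrange the rest. (9-1)! = 40320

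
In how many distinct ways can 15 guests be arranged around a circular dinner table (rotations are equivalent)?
Circular: fix one position, arrange the rest. (15-1)! = 87178291200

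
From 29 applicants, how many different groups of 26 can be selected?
C(29,26) = 29!/(26!×3!) = 3654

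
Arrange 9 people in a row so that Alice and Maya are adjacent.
Treat as block: (9-1)! × 2! = 40320 × 2 = 80640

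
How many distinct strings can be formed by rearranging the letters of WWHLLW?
6! / (2! × 3! × 1!) = 60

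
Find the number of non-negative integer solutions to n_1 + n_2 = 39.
C(39+2-1, 2-1) = C(40, 1) = 40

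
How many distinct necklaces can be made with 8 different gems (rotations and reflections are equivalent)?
(8-1)!/2 = 5040/2 = 2520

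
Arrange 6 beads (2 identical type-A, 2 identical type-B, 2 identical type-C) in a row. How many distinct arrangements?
6! / (2! × 2! × 2!) = 90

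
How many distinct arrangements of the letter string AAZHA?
5! / (3! × 1! × 1!) = 20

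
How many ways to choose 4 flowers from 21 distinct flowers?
C(21,4) = 21!/(4!×17!) = 5985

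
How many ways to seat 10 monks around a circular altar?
Circular: fix one position, arrange the rest. (10-1)! = 362880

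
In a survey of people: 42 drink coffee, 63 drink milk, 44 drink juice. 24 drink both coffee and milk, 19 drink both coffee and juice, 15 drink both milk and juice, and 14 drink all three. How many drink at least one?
|A∪B∪C| = 42+63+44-24-19-15+14 = 105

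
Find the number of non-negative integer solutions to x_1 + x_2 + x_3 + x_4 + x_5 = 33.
C(33+5-1, 5-1) = C(37, 4) = 66045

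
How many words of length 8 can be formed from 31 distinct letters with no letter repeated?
P(31,8) = 31!/(31-8)! = 318073392000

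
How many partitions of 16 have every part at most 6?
Let r_j(i) = number of partitions of i into parts ≤ j, for i = 0..16. r_1(i) = 1 for all i; r_j(i) = r_{j-1}(i) + r_j(i-j). Rows j = 2..6: ≤2: 1 1 2 2 3 3 4 4 5 5 6 6 7 7 8 8 9; ≤3: 1 1 2 3 4 5 7 8 10 12 14 16 19 21 24 27 30; ≤4: 1 1 2 3 5 6 9 11 15 18 23 27 34 39 47 54 64; ≤5: 1 1 2 3 5 7 10 13 18 23 30 37 47 57 70 84 101; ≤6: 1 1 2 3 5 7 11 14 20 26 35 44 58 71 90 110 136. r_6(16) = 136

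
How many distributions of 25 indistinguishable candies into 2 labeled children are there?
C(25+2-1, 2-1) = C(26, 1) = 26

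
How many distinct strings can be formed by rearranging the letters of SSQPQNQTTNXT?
12! / (2! × 2! × 1! × 1! × 3! × 3!) = 3326400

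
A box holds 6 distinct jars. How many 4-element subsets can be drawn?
C(6,4) = 6!/(4!×2!) = 15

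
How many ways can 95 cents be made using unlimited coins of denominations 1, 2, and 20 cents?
Coefficient of x^95 in 1/(1-x^1) · 1/(1-x^2) · 1/(1-x^20). Case on j = number of 20-cent coins (j = 0..4); remainder r = 95 - 20j is made from {1,2} in ⌊r/2⌋+1 ways. r = 95, 75, 55, 35, 15 → 48 + 38 + 28 + 18 + 8 = 140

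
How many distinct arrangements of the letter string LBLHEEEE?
8! / (1! × 4! × 2! × 1!) = 840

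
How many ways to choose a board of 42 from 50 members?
C(50,42) = 50!/(42!×8!) = 536878650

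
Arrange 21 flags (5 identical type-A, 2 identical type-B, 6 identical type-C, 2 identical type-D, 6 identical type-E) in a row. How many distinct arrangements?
21! / (5! × 2! × 6! × 2! × 6!) = 205323037920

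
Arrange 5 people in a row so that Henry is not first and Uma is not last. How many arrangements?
By inclusion-exclusion: 5! - 2×(5-1)! + (5-2)! = 120 - 48 + 6 = 78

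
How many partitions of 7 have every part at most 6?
Let r_j(i) = number of partitions of i into parts ≤ j, for i = 0..7. r_1(i) = 1 for all i; r_j(i) = r_{j-1}(i) + r_j(i-j). Rows j = 2..6: ≤2: 1 1 2 2 3 3 4 4; ≤3: 1 1 2 3 4 5 7 8; ≤4: 1 1 2 3 5 6 9 11; ≤5: 1 1 2 3 5 7 10 13; ≤6: 1 1 2 3 5 7 11 14. r_6(7) = 14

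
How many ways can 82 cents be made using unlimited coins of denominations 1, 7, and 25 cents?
Coefficient of x^82 in 1/(1-x^1) · 1/(1-x^7) · 1/(1-x^25). Case on j = number of 25-cent coins (j = 0..3); remainder r = 82 - 25j is made from {1,7} in ⌊r/7⌋+1 ways. r = 82, 57, 32, 7 → 12 + 9 + 5 + 2 = 28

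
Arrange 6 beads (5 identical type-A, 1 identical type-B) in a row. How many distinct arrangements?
6! / (5! × 1!) = 6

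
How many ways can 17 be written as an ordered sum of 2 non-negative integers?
C(17+2-1, 2-1) = C(18, 1) = 18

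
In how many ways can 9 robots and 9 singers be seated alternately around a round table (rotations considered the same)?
Fix one of the robots: (9-1)! ways for the remaining robots, × 9! ways for the singers = 40320 × 362880 = 14631321600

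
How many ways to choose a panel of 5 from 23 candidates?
C(23,5) = 23!/(5!×18!) = 33649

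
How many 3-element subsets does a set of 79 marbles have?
C(79,3) = 79!/(3!×76!) = 79079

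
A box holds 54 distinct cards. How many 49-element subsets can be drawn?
C(54,49) = 54!/(49!×5!) = 3162510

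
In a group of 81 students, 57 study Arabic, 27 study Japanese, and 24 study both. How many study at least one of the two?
|A∪B| = |A| + |B| - |A∩B| = 57 + 27 - 24 = 60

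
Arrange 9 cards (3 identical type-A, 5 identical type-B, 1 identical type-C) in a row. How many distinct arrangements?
9! / (3! × 5! × 1!) = 504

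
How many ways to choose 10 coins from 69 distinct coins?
C(69,10) = 69!/(10!×59!) = 340032449328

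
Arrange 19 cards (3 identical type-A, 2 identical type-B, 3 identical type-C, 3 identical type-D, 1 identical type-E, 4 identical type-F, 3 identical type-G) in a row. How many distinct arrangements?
19! / (3! × 2! × 3! × 3! × 1! × 4! × 3!) = 1955457504000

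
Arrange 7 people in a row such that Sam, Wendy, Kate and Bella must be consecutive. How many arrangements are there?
Treat the 4 as one block: (7-4+1)! × 4! = 24 × 24 = 576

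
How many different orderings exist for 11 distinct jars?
11! = 39916800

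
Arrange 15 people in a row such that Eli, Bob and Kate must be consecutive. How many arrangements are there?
Treat the 3 as one block: (15-3+1)! × 3! = 6227020800 × 6 = 37362124800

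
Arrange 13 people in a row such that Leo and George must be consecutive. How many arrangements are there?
Treat the 2 as one block: (13-2+1)! × 2! = 479001600 × 2 = 958003200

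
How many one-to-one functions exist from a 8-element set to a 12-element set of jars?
P(12,8) = 12!/(12-8)! = 19958400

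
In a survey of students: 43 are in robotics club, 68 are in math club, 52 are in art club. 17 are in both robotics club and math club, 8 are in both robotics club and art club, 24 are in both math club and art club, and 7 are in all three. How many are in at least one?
|A∪B∪C| = 43+68+52-17-8-24+7 = 121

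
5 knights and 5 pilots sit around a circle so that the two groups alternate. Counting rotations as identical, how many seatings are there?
Fix one of the knights: (5-1)! ways for the remaining knights, × 5! ways for the pilots = 24 × 120 = 2880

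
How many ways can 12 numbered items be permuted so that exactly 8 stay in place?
Choose the 8 fixed points C(12,8) = 495, derange the rest: !4 = Σ_{j=0}^{4} (-1)^j·4!/j! = 24 - 24 + 12 - 4 + 1 = 9. Product = 495 × 9 = 4455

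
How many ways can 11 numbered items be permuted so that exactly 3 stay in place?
Choose the 3 fixed points C(11,3) = 165, derange the rest: !8 = Σ_{j=0}^{8} (-1)^j·8!/j! = 40320 - 40320 + 20160 - 6720 + 1680 - 336 + 56 - 8 + 1 = 14833. Product = 165 × 14833 = 2447445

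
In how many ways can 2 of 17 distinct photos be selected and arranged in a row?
P(17,2) = 17!/(17-2)! = 272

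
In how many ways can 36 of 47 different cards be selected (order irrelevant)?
C(47,36) = 47!/(36!×11!) = 17417133617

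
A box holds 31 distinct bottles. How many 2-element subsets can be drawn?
C(31,2) = 31!/(2!×29!) = 465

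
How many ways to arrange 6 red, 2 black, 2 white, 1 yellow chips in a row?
11! / (6! × 2! × 2! × 1!) = 13860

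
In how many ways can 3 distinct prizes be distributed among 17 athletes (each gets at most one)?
P(17,3) = 17!/(17-3)! = 4080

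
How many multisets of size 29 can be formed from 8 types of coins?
C(29+8-1, 8-1) = C(36, 7) = 8347680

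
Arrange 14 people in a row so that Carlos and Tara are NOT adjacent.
Total - adjacent = 14! - (14-1)!×2 = 87178291200 - 12454041600 = 74724249600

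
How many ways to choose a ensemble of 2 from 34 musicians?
C(34,2) = 34!/(2!×32!) = 561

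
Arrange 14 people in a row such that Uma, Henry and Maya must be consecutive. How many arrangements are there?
Treat the 3 as one block: (14-3+1)! × 3! = 479001600 × 6 = 2874009600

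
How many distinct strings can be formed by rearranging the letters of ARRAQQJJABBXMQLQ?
16! / (2! × 2! × 3! × 1! × 1! × 1! × 4! × 2!) = 18162144000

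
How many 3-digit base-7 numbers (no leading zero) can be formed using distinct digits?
First digit: 6 choices (nonzero). Then descending: 6 × 6 × 5 = 180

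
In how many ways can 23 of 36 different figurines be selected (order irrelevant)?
C(36,23) = 36!/(23!×13!) = 2310789600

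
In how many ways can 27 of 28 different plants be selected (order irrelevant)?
C(28,27) = 28!/(27!×1!) = 28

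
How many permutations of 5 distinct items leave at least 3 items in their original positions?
Exactly j fixed points: C(5,j)·!(5-j); sum over j ≥ 3 (derangement numbers via !m = (m-1)·(!(m-1) + !(m-2)): !0..!2 = 1, 0, 1). Σ_{j=3}^{5} C(5,j)·!(5-j) = C(5,3)·!2 + C(5,4)·!1 + C(5,5)·!0 = 10·1 + 5·0 + 1·1 = 11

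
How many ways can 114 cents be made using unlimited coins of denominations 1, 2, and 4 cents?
Coefficient of x^114 in 1/(1-x^1) · 1/(1-x^2) · 1/(1-x^4). Case on j = number of 4-cent coins (j = 0..28); remainder r = 114 - 4j is made from {1,2} in ⌊r/2⌋+1 ways. r = 114, 110, 106, 102, 98, 94, 90, 86, 82, 78, 74, 70, 66, 62, 58, 54, 50, 46, 42, 38, 34, 30, 26, 22, 18, 14, 10, 6, 2 → 58 + 56 + 54 + 52 + 50 + 48 + 46 + 44 + 42 + 40 + 38 + 36 + 34 + 32 + 30 + 28 + 26 + 24 + 22 + 20 + 18 + 16 + 14 + 12 + 10 + 8 + 6 + 4 + 2 = 870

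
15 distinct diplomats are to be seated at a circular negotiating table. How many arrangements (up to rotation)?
Circular: fix one position, arrange the rest. (15-1)! = 87178291200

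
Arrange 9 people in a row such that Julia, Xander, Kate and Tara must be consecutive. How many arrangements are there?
Treat the 4 as one block: (9-4+1)! × 4! = 720 × 24 = 17280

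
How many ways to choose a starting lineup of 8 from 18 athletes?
C(18,8) = 18!/(8!×10!) = 43758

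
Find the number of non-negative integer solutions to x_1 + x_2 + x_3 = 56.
C(56+3-1, 3-1) = C(58, 2) = 1653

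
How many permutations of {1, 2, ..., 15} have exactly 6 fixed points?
Choose the 6 fixed points C(15,6) = 5005, derange the rest: !9 = Σ_{j=0}^{9} (-1)^j·9!/j! = 362880 - 362880 + 181440 - 60480 + 15120 - 3024 + 504 - 72 + 9 - 1 = 133496. Product = 5005 × 133496 = 668147480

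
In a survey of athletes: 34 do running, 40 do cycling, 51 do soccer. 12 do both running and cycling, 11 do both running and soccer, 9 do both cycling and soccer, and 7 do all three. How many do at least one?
|A∪B∪C| = 34+40+51-12-11-9+7 = 100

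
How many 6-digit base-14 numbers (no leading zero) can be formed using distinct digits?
First digit: 13 choices (nonzero). Then descending: 13 × 13 × 12 × 11 × 10 × 9 = 2007720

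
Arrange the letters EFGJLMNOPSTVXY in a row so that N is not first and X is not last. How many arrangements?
By inclusion-exclusion: 14! - 2×(14-1)! + (14-2)! = 87178291200 - 12454041600 + 479001600 = 75203251200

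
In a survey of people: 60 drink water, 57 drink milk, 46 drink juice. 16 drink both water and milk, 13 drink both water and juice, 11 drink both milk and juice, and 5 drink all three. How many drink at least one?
|A∪B∪C| = 60+57+46-16-13-11+5 = 128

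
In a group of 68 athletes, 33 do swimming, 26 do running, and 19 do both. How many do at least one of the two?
|A∪B| = |A| + |B| - |A∩B| = 33 + 26 - 19 = 40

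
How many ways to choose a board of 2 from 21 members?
C(21,2) = 21!/(2!×19!) = 210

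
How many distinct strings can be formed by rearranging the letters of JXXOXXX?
7! / (5! × 1! × 1!) = 42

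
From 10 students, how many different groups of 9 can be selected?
C(10,9) = 10!/(9!×1!) = 10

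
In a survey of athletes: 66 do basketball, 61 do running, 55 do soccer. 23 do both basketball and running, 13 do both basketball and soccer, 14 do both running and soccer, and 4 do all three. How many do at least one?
|A∪B∪C| = 66+61+55-23-13-14+4 = 136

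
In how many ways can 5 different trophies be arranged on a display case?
5! = 120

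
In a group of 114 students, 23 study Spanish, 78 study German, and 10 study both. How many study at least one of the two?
|A∪B| = |A| + |B| - |A∩B| = 23 + 78 - 10 = 91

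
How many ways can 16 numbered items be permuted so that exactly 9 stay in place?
Choose the 9 fixed points C(16,9) = 11440, derange the rest: !7 = Σ_{j=0}^{7} (-1)^j·7!/j! = 5040 - 5040 + 2520 - 840 + 210 - 42 + 7 - 1 = 1854. Product = 11440 × 1854 = 21209760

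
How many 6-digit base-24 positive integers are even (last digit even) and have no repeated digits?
Last∈{0,2,4,6,8,10,12,14,16,18,20,22}. Last=0: 4037880. Last nonzero: 11×22×P(22,4) = 42485520. Total = 46523400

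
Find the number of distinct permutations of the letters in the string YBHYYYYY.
8! / (1! × 6! × 1!) = 56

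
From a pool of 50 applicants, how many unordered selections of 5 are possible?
C(50,5) = 50!/(5!×45!) = 2118760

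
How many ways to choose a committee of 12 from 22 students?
C(22,12) = 22!/(12!×10!) = 646646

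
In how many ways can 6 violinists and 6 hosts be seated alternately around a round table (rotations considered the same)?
Fix one of the violinists: (6-1)! ways for the remaining violinists, × 6! ways for the hosts = 120 × 720 = 86400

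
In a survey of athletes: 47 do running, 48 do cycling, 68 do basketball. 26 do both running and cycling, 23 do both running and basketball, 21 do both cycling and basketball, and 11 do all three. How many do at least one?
|A∪B∪C| = 47+48+68-26-23-21+11 = 104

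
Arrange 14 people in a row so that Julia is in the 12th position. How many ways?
Fix one position: (14-1)! = 6227020800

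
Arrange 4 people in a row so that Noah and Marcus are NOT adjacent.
Total - adjacent = 4! - (4-1)!×2 = 24 - 12 = 12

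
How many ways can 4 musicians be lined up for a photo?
4! = 24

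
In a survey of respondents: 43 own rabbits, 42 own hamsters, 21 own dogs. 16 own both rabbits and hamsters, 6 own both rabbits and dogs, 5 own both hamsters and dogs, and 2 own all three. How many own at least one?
|A∪B∪C| = 43+42+21-16-6-5+2 = 81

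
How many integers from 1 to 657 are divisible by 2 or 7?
⌊657/2⌋ + ⌊657/7⌋ - ⌊657/14⌋ = 328 + 93 - 46 = 375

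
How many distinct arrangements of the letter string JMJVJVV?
7! / (1! × 3! × 3!) = 140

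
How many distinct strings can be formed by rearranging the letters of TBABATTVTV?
10! / (2! × 2! × 2! × 4!) = 18900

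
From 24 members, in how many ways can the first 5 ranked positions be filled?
P(24,5) = 24!/(24-5)! = 5100480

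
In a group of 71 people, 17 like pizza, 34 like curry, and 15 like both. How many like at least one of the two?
|A∪B| = |A| + |B| - |A∩B| = 17 + 34 - 15 = 36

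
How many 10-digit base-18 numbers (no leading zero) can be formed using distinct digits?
First digit: 17 choices (nonzero). Then descending: 17 × 17 × 16 × 15 × 14 × 13 × 12 × 11 × 10 × 9 = 149967417600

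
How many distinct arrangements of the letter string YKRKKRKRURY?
11! / (4! × 4! × 1! × 2!) = 34650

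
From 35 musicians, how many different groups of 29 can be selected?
C(35,29) = 35!/(29!×6!) = 1623160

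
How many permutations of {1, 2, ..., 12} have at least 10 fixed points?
Exactly j fixed points: C(12,j)·!(12-j); sum over j ≥ 10 (derangement numbers via !m = (m-1)·(!(m-1) + !(m-2)): !0..!2 = 1, 0, 1). Σ_{j=10}^{12} C(12,j)·!(12-j) = C(12,10)·!2 + C(12,11)·!1 + C(12,12)·!0 = 66·1 + 12·0 + 1·1 = 67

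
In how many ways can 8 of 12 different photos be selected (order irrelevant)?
C(12,8) = 12!/(8!×4!) = 495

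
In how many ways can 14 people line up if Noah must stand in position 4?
Fix one position: (14-1)! = 6227020800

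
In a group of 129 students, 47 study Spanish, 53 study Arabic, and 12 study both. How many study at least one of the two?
|A∪B| = |A| + |B| - |A∩B| = 47 + 53 - 12 = 88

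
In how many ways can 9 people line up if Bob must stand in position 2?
Fix one position: (9-1)! = 40320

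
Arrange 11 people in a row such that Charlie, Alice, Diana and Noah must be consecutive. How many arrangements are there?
Treat the 4 as one block: (11-4+1)! × 4! = 40320 × 24 = 967680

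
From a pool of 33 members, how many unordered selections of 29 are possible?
C(33,29) = 33!/(29!×4!) = 40920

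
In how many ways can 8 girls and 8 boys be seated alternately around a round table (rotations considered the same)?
Fix one of the girls: (8-1)! ways for the remaining girls, × 8! ways for the boys = 5040 × 40320 = 203212800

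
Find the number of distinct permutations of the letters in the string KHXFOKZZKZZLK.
13! / (4! × 1! × 4! × 1! × 1! × 1! × 1!) = 10810800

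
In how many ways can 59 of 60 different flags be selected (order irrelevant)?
C(60,59) = 60!/(59!×1!) = 60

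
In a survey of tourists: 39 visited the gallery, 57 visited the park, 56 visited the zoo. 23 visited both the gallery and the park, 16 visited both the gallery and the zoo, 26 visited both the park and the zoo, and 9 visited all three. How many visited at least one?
|A∪B∪C| = 39+57+56-23-16-26+9 = 96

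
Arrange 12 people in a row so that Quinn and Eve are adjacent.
Treat as block: (12-1)! × 2! = 39916800 × 2 = 79833600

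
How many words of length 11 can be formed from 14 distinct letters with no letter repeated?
P(14,11) = 14!/(14-11)! = 14529715200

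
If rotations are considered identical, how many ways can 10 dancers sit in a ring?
Circular: fix one position, arrange the rest. (10-1)! = 362880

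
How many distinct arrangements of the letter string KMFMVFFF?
8! / (1! × 1! × 4! × 2!) = 840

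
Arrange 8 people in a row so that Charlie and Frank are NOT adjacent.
Total - adjacent = 8! - (8-1)!×2 = 40320 - 10080 = 30240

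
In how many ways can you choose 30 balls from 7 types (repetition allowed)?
C(30+7-1, 7-1) = C(36, 6) = 1947792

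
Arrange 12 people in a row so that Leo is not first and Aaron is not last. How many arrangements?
By inclusion-exclusion: 12! - 2×(12-1)! + (12-2)! = 479001600 - 79833600 + 3628800 = 402796800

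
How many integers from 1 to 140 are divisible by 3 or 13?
⌊140/3⌋ + ⌊140/13⌋ - ⌊140/39⌋ = 46 + 10 - 3 = 53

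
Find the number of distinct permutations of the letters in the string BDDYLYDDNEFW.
12! / (1! × 4! × 1! × 1! × 1! × 2! × 1! × 1!) = 9979200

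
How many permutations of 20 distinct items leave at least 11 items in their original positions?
Exactly j fixed points: C(20,j)·!(20-j); sum over j ≥ 11 (derangement numbers via !m = (m-1)·(!(m-1) + !(m-2)): !0..!9 = 1, 0, 1, 2, 9, 44, 265, 1854, 14833, 133496). Σ_{j=11}^{20} C(20,j)·!(20-j) = C(20,11)·!9 + C(20,12)·!8 + C(20,13)·!7 + C(20,14)·!6 + C(20,15)·!5 + C(20,16)·!4 + C(20,17)·!3 + C(20,18)·!2 + C(20,19)·!1 + C(20,20)·!0 = 167960·133496 + 125970·14833 + 77520·1854 + 38760·265 + 15504·44 + 4845·9 + 1140·2 + 190·1 + 20·0 + 1·1 = 24445222902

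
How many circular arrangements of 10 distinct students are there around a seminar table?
Circular: fix one position, arrange the rest. (10-1)! = 362880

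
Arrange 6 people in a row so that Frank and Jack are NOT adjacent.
Total - adjacent = 6! - (6-1)!×2 = 720 - 240 = 480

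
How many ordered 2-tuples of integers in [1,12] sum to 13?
Coefficient of x^13 in (x + x² + ... + x^12)^2. By inclusion-exclusion on dice exceeding 12: Σ_j (-1)^j C(2,j)·C(13-1-12j, 1) = C(2,0)·C(12,1) = 1·12 = 12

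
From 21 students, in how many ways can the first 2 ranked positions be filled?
P(21,2) = 21!/(21-2)! = 420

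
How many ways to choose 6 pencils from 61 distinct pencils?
C(61,6) = 61!/(6!×55!) = 55525372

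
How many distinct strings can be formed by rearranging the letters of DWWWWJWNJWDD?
12! / (1! × 3! × 6! × 2!) = 55440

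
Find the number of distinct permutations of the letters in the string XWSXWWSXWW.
10! / (3! × 2! × 5!) = 2520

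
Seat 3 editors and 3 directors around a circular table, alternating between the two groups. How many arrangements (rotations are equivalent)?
Fix one of the editors: (3-1)! ways for the remaining editors, × 3! ways for the directors = 2 × 6 = 12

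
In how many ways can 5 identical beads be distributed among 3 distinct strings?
C(5+3-1, 3-1) = C(7, 2) = 21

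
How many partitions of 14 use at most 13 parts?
By conjugation, equals partitions of 14 into parts ≤ 13. Let r_j(i) = number of partitions of i into parts ≤ j, for i = 0..14. r_1(i) = 1 for all i; r_j(i) = r_{j-1}(i) + r_j(i-j). Rows j = 2..13: ≤2: 1 1 2 2 3 3 4 4 5 5 6 6 7 7 8; ≤3: 1 1 2 3 4 5 7 8 10 12 14 16 19 21 24; ≤4: 1 1 2 3 5 6 9 11 15 18 23 27 34 39 47; ≤5: 1 1 2 3 5 7 10 13 18 23 30 37 47 57 70; ≤6: 1 1 2 3 5 7 11 14 20 26 35 44 58 71 90; ≤7: 1 1 2 3 5 7 11 15 21 28 38 49 65 82 105; ≤8: 1 1 2 3 5 7 11 15 22 29 40 52 70 89 116; ≤9: 1 1 2 3 5 7 11 15 22 30 41 54 73 94 123; ≤10: 1 1 2 3 5 7 11 15 22 30 42 55 75 97 128; ≤11: 1 1 2 3 5 7 11 15 22 30 42 56 76 99 131; ≤12: 1 1 2 3 5 7 11 15 22 30 42 56 77 100 133; ≤13: 1 1 2 3 5 7 11 15 22 30 42 56 77 101 134. r_13(14) = 134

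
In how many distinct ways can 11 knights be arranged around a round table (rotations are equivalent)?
Circular: fix one position, arrange the rest. (11-1)! = 3628800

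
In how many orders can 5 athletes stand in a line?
5! = 120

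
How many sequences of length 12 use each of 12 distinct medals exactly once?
12! = 479001600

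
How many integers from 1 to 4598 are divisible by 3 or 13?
⌊4598/3⌋ + ⌊4598/13⌋ - ⌊4598/39⌋ = 1532 + 353 - 117 = 1768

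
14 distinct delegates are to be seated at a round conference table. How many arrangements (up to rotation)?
Circular: fix one position, arrange the rest. (14-1)! = 6227020800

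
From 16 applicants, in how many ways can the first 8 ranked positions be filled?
P(16,8) = 16!/(16-8)! = 518918400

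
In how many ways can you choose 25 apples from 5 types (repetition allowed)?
C(25+5-1, 5-1) = C(29, 4) = 23751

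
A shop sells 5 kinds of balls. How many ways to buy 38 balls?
C(38+5-1, 5-1) = C(42, 4) = 111930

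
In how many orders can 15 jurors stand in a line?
15! = 1307674368000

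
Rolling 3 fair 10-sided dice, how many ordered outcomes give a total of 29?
Coefficient of x^29 in (x + x² + ... + x^10)^3. By inclusion-exclusion on dice exceeding 10: Σ_j (-1)^j C(3,j)·C(29-1-10j, 2) = C(3,0)·C(28,2) - C(3,1)·C(18,2) + C(3,2)·C(8,2) = 1·378 - 3·153 + 3·28 = 3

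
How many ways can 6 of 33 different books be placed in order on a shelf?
P(33,6) = 33!/(33-6)! = 797448960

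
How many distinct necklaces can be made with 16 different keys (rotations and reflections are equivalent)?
(16-1)!/2 = 1307674368000/2 = 653837184000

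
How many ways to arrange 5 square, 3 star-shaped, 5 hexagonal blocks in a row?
13! / (5! × 3! × 5!) = 72072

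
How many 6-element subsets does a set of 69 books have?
C(69,6) = 69!/(6!×63!) = 119877472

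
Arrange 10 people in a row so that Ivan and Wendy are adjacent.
Treat as block: (10-1)! × 2! = 362880 × 2 = 725760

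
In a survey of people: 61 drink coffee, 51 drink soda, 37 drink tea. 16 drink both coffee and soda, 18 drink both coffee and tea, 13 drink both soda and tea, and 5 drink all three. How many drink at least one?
|A∪B∪C| = 61+51+37-16-18-13+5 = 107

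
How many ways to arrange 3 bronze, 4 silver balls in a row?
7! / (3! × 4!) = 35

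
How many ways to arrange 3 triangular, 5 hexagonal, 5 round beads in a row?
13! / (3! × 5! × 5!) = 72072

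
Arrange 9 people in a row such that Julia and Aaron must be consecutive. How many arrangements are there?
Treat the 2 as one block: (9-2+1)! × 2! = 40320 × 2 = 80640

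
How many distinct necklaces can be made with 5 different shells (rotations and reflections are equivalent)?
(5-1)!/2 = 24/2 = 12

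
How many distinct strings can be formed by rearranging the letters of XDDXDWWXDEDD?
12! / (3! × 6! × 1! × 2!) = 55440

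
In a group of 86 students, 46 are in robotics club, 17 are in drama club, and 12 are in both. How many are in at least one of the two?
|A∪B| = |A| + |B| - |A∩B| = 46 + 17 - 12 = 51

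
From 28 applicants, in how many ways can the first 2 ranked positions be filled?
P(28,2) = 28!/(28-2)! = 756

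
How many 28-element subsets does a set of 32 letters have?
C(32,28) = 32!/(28!×4!) = 35960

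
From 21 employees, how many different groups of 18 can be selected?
C(21,18) = 21!/(18!×3!) = 1330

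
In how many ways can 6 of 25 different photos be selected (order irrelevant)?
C(25,6) = 25!/(6!×19!) = 177100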